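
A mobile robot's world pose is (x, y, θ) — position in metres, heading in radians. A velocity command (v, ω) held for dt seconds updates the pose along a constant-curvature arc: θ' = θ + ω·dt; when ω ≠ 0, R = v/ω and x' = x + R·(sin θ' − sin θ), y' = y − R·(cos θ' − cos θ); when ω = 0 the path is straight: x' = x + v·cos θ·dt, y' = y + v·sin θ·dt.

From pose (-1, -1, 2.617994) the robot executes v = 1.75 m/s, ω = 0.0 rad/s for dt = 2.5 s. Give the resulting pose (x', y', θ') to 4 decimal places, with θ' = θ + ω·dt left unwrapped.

θ' = 2.6180 + 0.0·2.5 = 2.6180
ω = 0 → straight: x' = -1 + 1.75·cos(2.6180)·2.5 = -4.7889
y' = -1 + 1.75·sin(2.6180)·2.5 = 1.1875

(-4.7889, 1.1875, 2.6180)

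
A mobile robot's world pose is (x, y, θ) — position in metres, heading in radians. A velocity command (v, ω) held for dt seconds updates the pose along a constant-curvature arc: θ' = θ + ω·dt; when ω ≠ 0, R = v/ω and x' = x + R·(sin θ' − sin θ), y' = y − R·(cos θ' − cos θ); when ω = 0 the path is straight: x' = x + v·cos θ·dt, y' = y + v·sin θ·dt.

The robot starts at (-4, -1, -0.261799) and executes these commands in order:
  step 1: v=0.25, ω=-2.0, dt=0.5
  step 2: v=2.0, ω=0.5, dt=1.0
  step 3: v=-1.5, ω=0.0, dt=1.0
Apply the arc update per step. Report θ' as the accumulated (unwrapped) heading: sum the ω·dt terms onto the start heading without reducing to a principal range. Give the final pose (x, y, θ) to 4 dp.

(-3.9490, -1.7254, -0.7618)

step 1: θ'=-1.2618 (R=-0.1250) → pose (-3.9133, -1.0827, -1.2618)
step 2: θ'=-0.7618 (R=4.0000) → pose (-2.8636, -2.7607, -0.7618)
step 3: θ'=-0.7618 (straight) → pose (-3.9490, -1.7254, -0.7618)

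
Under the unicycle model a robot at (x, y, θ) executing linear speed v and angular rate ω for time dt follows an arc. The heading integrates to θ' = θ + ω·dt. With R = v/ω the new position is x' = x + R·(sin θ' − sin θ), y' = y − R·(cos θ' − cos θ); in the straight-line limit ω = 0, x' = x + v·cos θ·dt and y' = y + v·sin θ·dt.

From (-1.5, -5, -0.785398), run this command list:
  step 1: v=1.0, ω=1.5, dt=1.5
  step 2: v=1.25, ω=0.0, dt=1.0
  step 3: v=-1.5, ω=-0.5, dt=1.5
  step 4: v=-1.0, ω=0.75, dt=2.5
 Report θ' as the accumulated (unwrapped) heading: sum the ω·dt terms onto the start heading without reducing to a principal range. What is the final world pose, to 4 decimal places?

step 1: θ'=1.4646 (R=0.6667) → pose (-0.3657, -4.5993, 1.4646)
step 2: θ'=1.4646 (straight) → pose (-0.2332, -3.3563, 1.4646)
step 3: θ'=0.7146 (R=3.0000) → pose (-1.2503, -5.3044, 0.7146)
step 4: θ'=2.5896 (R=-1.3333) → pose (-1.0758, -7.4468, 2.5896)

(-1.0758, -7.4468, 2.5896)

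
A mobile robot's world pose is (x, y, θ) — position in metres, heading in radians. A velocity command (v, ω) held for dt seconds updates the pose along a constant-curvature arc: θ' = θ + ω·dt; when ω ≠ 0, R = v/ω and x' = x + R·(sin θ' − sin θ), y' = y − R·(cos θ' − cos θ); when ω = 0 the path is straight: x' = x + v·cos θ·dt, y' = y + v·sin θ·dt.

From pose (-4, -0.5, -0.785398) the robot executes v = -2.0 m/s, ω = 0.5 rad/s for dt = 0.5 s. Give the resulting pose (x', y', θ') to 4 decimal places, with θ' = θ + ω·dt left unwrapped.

θ' = -0.7854 + 0.5·0.5 = -0.5354
R = v/ω = -2.0/0.5 = -4.0000
x' = -4 + -4.0000·(sin -0.5354 − sin -0.7854) = -4.7877
y' = -0.5 − -4.0000·(cos -0.5354 − cos -0.7854) = 0.1118

(-4.7877, 0.1118, -0.5354)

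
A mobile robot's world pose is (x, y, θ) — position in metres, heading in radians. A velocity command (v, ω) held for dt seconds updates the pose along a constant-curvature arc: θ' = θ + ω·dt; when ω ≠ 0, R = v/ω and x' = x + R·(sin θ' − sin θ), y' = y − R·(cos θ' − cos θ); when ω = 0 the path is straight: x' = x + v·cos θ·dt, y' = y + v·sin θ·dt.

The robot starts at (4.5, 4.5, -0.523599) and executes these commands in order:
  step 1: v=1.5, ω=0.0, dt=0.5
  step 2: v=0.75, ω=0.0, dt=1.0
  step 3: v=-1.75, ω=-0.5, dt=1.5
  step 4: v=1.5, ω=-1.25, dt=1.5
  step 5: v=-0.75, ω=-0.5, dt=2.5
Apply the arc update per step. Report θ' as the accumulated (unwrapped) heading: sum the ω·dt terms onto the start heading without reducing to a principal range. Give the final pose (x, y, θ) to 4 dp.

(4.4629, 3.1678, -4.3986)

step 1: θ'=-0.5236 (straight) → pose (5.1495, 4.1250, -0.5236)
step 2: θ'=-0.5236 (straight) → pose (5.7990, 3.7500, -0.5236)
step 3: θ'=-1.2736 (R=3.5000) → pose (4.2025, 5.7561, -1.2736)
step 4: θ'=-3.1486 (R=-1.2000) → pose (3.0467, 4.2048, -3.1486)
step 5: θ'=-4.3986 (R=1.5000) → pose (4.4629, 3.1678, -4.3986)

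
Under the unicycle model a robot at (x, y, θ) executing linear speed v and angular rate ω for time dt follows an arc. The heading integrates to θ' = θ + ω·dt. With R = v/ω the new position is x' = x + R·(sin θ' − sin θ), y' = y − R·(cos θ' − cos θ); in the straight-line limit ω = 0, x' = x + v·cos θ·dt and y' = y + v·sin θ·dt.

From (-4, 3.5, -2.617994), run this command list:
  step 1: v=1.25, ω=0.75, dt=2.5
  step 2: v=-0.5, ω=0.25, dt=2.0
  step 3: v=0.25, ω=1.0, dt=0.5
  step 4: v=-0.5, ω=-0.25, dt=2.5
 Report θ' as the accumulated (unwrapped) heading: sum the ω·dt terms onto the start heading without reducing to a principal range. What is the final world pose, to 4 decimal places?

(-6.2701, 1.3666, -0.3680)

step 1: θ'=-0.7430 (R=1.6667) → pose (-4.2942, 0.8292, -0.7430)
step 2: θ'=-0.2430 (R=-2.0000) → pose (-5.1659, 1.2976, -0.2430)
step 3: θ'=0.2570 (R=0.2500) → pose (-5.0422, 1.2984, 0.2570)
step 4: θ'=-0.3680 (R=2.0000) → pose (-6.2701, 1.3666, -0.3680)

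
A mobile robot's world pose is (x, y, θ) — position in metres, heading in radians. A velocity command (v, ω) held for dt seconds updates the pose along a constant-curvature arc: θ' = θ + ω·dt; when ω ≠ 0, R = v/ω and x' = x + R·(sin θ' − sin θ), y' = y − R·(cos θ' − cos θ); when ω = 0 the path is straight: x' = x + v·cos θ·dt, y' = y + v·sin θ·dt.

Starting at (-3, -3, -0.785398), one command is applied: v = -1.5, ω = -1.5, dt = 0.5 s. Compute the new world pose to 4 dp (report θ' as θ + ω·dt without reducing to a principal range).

(-3.2923, -2.3283, -1.5354)

θ' = -0.7854 + -1.5·0.5 = -1.5354
R = v/ω = -1.5/-1.5 = 1.0000
x' = -3 + 1.0000·(sin -1.5354 − sin -0.7854) = -3.2923
y' = -3 − 1.0000·(cos -1.5354 − cos -0.7854) = -2.3283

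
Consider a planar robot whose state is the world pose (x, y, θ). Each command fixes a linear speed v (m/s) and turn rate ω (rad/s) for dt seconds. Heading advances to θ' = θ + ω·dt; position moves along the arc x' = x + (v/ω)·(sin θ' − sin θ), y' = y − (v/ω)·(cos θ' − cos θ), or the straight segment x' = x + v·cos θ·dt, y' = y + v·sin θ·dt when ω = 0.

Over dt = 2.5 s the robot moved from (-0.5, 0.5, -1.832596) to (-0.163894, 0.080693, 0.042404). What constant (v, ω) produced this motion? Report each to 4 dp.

v = 0.2500, ω = 0.7500

Δθ = 0.042404 − -1.832596 = 1.875000
ω = Δθ/dt = 1.875000/2.5 = 0.7500
R = −Δy/(cos θ' − cos θ) = 0.3333
v = R·ω = 0.3333·0.7500 = 0.2500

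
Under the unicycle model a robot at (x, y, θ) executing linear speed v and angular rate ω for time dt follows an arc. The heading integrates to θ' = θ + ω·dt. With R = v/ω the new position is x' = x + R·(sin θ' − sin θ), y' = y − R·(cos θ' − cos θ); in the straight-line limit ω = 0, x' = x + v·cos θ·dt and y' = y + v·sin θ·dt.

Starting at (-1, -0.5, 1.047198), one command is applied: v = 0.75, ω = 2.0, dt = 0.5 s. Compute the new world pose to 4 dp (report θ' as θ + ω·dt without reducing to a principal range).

θ' = 1.0472 + 2.0·0.5 = 2.0472
R = v/ω = 0.75/2.0 = 0.3750
x' = -1 + 0.3750·(sin 2.0472 − sin 1.0472) = -0.9915
y' = -0.5 − 0.3750·(cos 2.0472 − cos 1.0472) = -0.1405

(-0.9915, -0.1405, 2.0472)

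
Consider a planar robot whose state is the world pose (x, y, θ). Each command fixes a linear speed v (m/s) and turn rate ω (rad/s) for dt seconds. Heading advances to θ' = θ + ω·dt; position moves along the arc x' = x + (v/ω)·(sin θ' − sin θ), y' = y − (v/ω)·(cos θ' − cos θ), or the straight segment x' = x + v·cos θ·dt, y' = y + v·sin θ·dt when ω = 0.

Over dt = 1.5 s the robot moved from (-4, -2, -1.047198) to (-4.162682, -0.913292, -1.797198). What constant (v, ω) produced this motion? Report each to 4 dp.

v = -0.7500, ω = -0.5000

Δθ = -1.797198 − -1.047198 = -0.750000
ω = Δθ/dt = -0.750000/1.5 = -0.5000
R = −Δy/(cos θ' − cos θ) = 1.5000
v = R·ω = 1.5000·-0.5000 = -0.7500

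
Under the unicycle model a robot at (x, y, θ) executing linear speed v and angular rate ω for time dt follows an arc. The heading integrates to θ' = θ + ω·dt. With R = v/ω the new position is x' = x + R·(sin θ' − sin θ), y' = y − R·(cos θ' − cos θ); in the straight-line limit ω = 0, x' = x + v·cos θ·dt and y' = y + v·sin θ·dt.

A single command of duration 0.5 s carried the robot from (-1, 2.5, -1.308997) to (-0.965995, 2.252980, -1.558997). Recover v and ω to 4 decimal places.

v = 0.5000, ω = -0.5000

Δθ = -1.558997 − -1.308997 = -0.250000
ω = Δθ/dt = -0.250000/0.5 = -0.5000
R = −Δy/(cos θ' − cos θ) = -1.0000
v = R·ω = -1.0000·-0.5000 = 0.5000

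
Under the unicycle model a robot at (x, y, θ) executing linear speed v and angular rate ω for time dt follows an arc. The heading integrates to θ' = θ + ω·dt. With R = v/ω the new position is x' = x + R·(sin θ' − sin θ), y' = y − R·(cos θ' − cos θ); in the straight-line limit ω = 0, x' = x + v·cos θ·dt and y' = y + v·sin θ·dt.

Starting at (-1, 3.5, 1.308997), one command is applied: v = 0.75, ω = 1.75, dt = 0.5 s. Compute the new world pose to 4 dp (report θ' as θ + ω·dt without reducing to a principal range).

(-1.0635, 3.8576, 2.1840)

θ' = 1.3090 + 1.75·0.5 = 2.1840
R = v/ω = 0.75/1.75 = 0.4286
x' = -1 + 0.4286·(sin 2.1840 − sin 1.3090) = -1.0635
y' = 3.5 − 0.4286·(cos 2.1840 − cos 1.3090) = 3.8576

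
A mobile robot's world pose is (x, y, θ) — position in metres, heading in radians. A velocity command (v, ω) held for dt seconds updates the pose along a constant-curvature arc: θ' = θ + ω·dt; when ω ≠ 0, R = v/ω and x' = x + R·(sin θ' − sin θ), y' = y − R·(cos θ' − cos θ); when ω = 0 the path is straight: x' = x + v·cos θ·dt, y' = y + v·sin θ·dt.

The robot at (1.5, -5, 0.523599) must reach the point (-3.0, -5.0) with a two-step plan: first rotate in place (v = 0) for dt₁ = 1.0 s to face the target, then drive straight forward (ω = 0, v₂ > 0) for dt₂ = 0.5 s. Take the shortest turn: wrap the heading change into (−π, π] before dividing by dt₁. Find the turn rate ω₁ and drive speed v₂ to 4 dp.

ω₁ = 2.6180, v₂ = 9.0000

heading to target = atan2(-5−-5, -3−1.5) = 3.1416
Δθ = wrap(3.1416 − 0.5236) = 2.6180; ω₁ = Δθ/dt₁ = 2.6180
distance = √((-3−1.5)² + (-5−-5)²) = 4.5000; v₂ = distance/dt₂ = 9.0000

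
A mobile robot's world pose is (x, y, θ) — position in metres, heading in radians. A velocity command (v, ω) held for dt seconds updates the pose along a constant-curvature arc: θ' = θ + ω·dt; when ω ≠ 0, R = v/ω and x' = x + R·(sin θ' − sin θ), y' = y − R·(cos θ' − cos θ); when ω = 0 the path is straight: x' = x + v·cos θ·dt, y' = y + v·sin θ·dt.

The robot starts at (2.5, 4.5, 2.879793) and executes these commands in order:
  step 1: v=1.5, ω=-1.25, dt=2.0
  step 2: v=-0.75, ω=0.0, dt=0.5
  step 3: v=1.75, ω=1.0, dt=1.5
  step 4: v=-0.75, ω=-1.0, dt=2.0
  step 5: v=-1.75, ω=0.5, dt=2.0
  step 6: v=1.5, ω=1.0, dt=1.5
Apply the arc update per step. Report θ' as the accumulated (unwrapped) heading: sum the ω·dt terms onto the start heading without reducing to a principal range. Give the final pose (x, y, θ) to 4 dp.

step 1: θ'=0.3798 (R=-1.2000) → pose (2.3657, 6.7736, 0.3798)
step 2: θ'=0.3798 (straight) → pose (2.0174, 6.6346, 0.3798)
step 3: θ'=1.8798 (R=1.7500) → pose (3.0358, 8.7921, 1.8798)
step 4: θ'=-0.1202 (R=0.7500) → pose (2.2314, 7.8194, -0.1202)
step 5: θ'=0.8798 (R=-3.5000) → pose (-0.8855, 6.5752, 0.8798)
step 6: θ'=2.3798 (R=1.5000) → pose (-1.0061, 8.6166, 2.3798)

(-1.0061, 8.6166, 2.3798)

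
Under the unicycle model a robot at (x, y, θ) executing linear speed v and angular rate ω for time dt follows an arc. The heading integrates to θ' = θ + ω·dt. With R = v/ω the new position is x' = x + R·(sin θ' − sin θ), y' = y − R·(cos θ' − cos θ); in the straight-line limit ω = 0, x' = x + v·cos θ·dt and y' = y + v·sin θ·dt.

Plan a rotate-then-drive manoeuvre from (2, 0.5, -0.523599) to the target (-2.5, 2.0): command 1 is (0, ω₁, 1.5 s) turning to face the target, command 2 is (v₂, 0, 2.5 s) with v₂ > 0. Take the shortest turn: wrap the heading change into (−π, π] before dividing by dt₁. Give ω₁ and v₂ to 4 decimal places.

ω₁ = -1.9598, v₂ = 1.8974

heading to target = atan2(2−0.5, -2.5−2) = 2.8198
Δθ = wrap(2.8198 − -0.5236) = -2.9397; ω₁ = Δθ/dt₁ = -1.9598
distance = √((-2.5−2)² + (2−0.5)²) = 4.7434; v₂ = distance/dt₂ = 1.8974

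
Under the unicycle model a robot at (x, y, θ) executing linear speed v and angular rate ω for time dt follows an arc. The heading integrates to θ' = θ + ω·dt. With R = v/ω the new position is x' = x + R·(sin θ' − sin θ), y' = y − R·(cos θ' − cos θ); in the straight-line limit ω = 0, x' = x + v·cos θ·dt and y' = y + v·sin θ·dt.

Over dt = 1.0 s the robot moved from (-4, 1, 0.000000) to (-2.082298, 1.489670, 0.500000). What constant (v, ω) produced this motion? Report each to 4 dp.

v = 2.0000, ω = 0.5000

Δθ = 0.500000 − 0.000000 = 0.500000
ω = Δθ/dt = 0.500000/1.0 = 0.5000
R = Δx/(sin θ' − sin θ) = 4.0000
v = R·ω = 4.0000·0.5000 = 2.0000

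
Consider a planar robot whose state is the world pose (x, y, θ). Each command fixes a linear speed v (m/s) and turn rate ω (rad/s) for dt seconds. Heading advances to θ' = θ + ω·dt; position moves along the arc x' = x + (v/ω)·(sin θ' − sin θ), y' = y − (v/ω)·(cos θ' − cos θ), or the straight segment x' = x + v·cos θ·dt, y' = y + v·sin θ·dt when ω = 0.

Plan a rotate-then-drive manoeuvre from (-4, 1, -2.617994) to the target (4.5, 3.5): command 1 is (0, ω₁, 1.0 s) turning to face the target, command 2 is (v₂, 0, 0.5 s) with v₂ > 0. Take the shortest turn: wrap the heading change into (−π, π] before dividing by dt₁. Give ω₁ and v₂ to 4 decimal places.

ω₁ = 2.9040, v₂ = 17.7200

heading to target = atan2(3.5−1, 4.5−-4) = 0.2861
Δθ = wrap(0.2861 − -2.6180) = 2.9040; ω₁ = Δθ/dt₁ = 2.9040
distance = √((4.5−-4)² + (3.5−1)²) = 8.8600; v₂ = distance/dt₂ = 17.7200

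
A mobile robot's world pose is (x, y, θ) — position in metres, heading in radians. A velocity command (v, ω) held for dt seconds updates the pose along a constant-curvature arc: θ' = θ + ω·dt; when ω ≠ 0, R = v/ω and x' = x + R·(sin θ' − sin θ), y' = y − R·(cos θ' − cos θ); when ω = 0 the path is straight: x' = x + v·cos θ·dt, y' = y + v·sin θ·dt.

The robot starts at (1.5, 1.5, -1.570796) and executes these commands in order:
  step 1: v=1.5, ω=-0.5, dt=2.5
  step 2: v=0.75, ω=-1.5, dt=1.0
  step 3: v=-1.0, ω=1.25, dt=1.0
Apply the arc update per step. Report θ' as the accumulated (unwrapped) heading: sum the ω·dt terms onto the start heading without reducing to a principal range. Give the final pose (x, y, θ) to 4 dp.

(-0.3778, -1.5560, -3.0708)

step 1: θ'=-2.8208 (R=-3.0000) → pose (-0.5540, -1.3470, -2.8208)
step 2: θ'=-4.3208 (R=-0.5000) → pose (-1.1738, -1.0633, -4.3208)
step 3: θ'=-3.0708 (R=-0.8000) → pose (-0.3778, -1.5560, -3.0708)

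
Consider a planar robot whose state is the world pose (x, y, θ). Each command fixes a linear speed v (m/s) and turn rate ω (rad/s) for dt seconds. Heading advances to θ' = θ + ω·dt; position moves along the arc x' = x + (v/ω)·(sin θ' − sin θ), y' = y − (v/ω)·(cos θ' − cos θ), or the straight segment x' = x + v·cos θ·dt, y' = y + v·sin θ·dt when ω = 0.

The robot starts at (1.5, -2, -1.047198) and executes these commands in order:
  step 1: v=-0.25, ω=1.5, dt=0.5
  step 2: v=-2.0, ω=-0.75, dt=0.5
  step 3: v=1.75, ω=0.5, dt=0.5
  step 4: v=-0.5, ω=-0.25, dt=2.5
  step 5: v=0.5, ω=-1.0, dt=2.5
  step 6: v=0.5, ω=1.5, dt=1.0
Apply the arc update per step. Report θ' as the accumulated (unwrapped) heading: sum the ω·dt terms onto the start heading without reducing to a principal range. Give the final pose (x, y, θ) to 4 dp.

(-0.7004, -1.9533, -2.0472)

step 1: θ'=-0.2972 (R=-0.1667) → pose (1.4045, -1.9240, -0.2972)
step 2: θ'=-0.6722 (R=2.6667) → pose (0.5248, -1.4608, -0.6722)
step 3: θ'=-0.4222 (R=3.5000) → pose (1.2701, -1.9148, -0.4222)
step 4: θ'=-1.0472 (R=2.0000) → pose (0.3576, -1.0905, -1.0472)
step 5: θ'=-3.5472 (R=-0.5000) → pose (-0.2727, -1.7999, -3.5472)
step 6: θ'=-2.0472 (R=0.3333) → pose (-0.7004, -1.9533, -2.0472)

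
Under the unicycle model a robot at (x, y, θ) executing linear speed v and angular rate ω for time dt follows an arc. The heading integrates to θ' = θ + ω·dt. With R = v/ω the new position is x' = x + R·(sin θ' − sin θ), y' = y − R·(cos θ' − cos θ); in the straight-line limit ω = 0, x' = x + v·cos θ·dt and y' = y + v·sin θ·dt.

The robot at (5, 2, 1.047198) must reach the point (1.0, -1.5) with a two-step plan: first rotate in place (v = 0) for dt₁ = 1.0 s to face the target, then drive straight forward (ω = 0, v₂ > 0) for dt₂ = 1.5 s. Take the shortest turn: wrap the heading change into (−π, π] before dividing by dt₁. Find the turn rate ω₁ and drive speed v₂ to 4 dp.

heading to target = atan2(-1.5−2, 1−5) = -2.4228
Δθ = wrap(-2.4228 − 1.0472) = 2.8132; ω₁ = Δθ/dt₁ = 2.8132
distance = √((1−5)² + (-1.5−2)²) = 5.3151; v₂ = distance/dt₂ = 3.5434

ω₁ = 2.8132, v₂ = 3.5434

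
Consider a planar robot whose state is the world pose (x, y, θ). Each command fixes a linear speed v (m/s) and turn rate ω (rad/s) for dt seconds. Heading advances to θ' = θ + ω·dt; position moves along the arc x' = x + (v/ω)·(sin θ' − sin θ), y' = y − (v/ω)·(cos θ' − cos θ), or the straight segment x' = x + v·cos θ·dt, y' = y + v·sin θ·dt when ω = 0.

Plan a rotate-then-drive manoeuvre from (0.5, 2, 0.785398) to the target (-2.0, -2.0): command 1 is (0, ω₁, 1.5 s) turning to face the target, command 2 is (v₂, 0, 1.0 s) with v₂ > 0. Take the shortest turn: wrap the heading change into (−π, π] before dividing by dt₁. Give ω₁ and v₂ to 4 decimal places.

ω₁ = -1.9432, v₂ = 4.7170

heading to target = atan2(-2−2, -2−0.5) = -2.1294
Δθ = wrap(-2.1294 − 0.7854) = -2.9148; ω₁ = Δθ/dt₁ = -1.9432
distance = √((-2−0.5)² + (-2−2)²) = 4.7170; v₂ = distance/dt₂ = 4.7170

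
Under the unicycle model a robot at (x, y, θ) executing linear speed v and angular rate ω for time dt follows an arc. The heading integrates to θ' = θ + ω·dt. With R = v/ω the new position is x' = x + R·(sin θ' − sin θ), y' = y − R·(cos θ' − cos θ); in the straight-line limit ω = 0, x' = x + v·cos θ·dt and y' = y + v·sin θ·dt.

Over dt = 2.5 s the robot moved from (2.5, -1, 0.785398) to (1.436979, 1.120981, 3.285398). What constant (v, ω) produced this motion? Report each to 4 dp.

Δθ = 3.285398 − 0.785398 = 2.500000
ω = Δθ/dt = 2.500000/2.5 = 1.0000
R = −Δy/(cos θ' − cos θ) = 1.2500
v = R·ω = 1.2500·1.0000 = 1.2500

v = 1.2500, ω = 1.0000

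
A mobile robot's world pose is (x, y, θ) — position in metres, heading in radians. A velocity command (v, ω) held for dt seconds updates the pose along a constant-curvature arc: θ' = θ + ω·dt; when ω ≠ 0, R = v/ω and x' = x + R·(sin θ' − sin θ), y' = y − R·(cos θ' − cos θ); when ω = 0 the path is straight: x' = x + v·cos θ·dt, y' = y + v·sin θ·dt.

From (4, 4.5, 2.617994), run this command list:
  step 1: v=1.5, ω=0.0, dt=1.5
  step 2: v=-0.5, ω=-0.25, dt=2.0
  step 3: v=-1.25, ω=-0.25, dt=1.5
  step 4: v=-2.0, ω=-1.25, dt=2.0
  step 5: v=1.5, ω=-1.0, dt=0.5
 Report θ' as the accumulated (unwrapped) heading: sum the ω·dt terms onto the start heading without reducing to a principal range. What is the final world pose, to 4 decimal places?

(1.1370, 1.1243, -1.2570)

step 1: θ'=2.6180 (straight) → pose (2.0514, 5.6250, 2.6180)
step 2: θ'=2.1180 (R=2.0000) → pose (2.7594, 4.9335, 2.1180)
step 3: θ'=1.7430 (R=5.0000) → pose (3.4155, 3.1888, 1.7430)
step 4: θ'=-0.7570 (R=1.6000) → pose (0.7404, 1.7516, -0.7570)
step 5: θ'=-1.2570 (R=-1.5000) → pose (1.1370, 1.1243, -1.2570)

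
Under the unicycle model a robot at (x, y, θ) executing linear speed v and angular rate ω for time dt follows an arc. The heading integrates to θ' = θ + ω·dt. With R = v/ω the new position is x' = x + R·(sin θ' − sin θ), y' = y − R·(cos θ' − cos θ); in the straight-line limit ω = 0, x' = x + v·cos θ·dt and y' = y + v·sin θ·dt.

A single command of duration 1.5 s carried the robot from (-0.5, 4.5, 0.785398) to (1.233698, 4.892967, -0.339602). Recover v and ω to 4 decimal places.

Δθ = -0.339602 − 0.785398 = -1.125000
ω = Δθ/dt = -1.125000/1.5 = -0.7500
R = Δx/(sin θ' − sin θ) = -1.6667
v = R·ω = -1.6667·-0.7500 = 1.2500

v = 1.2500, ω = -0.7500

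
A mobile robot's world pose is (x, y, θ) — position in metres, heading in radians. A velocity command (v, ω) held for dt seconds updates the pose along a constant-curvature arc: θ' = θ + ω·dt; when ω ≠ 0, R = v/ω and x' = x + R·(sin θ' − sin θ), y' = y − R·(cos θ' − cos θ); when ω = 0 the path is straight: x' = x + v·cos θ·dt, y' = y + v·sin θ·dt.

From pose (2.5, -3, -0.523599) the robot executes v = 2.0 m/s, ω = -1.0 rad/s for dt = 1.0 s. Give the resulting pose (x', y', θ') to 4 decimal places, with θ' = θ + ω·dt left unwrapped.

(3.4978, -4.6377, -1.5236)

θ' = -0.5236 + -1.0·1.0 = -1.5236
R = v/ω = 2.0/-1.0 = -2.0000
x' = 2.5 + -2.0000·(sin -1.5236 − sin -0.5236) = 3.4978
y' = -3 − -2.0000·(cos -1.5236 − cos -0.5236) = -4.6377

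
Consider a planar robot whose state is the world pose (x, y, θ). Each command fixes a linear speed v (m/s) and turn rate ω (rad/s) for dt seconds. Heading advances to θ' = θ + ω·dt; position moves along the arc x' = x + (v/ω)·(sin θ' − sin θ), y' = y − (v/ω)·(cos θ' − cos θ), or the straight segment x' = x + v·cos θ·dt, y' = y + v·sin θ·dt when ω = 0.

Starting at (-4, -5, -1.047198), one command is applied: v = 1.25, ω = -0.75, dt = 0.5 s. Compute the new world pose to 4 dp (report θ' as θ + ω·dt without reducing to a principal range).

θ' = -1.0472 + -0.75·0.5 = -1.4222
R = v/ω = 1.25/-0.75 = -1.6667
x' = -4 + -1.6667·(sin -1.4222 − sin -1.0472) = -3.7951
y' = -5 − -1.6667·(cos -1.4222 − cos -1.0472) = -5.5866

(-3.7951, -5.5866, -1.4222)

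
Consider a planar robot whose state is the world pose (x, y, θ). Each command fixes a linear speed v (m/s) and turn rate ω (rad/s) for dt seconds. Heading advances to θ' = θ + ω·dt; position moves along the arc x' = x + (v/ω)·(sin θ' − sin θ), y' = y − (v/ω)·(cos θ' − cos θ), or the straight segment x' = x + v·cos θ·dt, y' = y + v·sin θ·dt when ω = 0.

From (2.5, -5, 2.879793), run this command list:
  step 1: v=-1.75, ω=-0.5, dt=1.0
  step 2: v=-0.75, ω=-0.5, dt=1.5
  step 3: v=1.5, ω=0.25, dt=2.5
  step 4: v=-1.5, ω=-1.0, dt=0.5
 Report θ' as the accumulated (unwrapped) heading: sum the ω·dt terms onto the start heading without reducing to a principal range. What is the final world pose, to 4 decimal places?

(3.4448, -4.0809, 1.7548)

step 1: θ'=2.3798 (R=3.5000) → pose (4.0099, -5.8482, 2.3798)
step 2: θ'=1.6298 (R=1.5000) → pose (4.4720, -6.8451, 1.6298)
step 3: θ'=2.2548 (R=6.0000) → pose (3.1327, -3.4075, 2.2548)
step 4: θ'=1.7548 (R=1.5000) → pose (3.4448, -4.0809, 1.7548)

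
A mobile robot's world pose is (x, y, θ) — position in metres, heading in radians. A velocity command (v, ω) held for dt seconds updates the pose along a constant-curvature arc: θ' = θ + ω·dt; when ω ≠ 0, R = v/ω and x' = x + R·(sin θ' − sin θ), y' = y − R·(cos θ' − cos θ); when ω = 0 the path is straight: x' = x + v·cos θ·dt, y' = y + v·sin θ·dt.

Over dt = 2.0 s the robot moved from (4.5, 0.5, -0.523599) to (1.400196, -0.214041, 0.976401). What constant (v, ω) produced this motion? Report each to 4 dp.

v = -1.7500, ω = 0.7500

Δθ = 0.976401 − -0.523599 = 1.500000
ω = Δθ/dt = 1.500000/2.0 = 0.7500
R = Δx/(sin θ' − sin θ) = -2.3333
v = R·ω = -2.3333·0.7500 = -1.7500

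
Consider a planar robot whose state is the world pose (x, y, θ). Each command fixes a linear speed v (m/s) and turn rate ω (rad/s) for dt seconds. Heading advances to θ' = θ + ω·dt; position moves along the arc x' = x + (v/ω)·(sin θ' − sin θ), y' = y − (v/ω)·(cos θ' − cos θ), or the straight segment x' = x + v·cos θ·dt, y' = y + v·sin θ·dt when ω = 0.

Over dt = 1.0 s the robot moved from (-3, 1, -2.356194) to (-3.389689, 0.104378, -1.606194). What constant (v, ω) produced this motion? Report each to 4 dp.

Δθ = -1.606194 − -2.356194 = 0.750000
ω = Δθ/dt = 0.750000/1.0 = 0.7500
R = −Δy/(cos θ' − cos θ) = 1.3333
v = R·ω = 1.3333·0.7500 = 1.0000

v = 1.0000, ω = 0.7500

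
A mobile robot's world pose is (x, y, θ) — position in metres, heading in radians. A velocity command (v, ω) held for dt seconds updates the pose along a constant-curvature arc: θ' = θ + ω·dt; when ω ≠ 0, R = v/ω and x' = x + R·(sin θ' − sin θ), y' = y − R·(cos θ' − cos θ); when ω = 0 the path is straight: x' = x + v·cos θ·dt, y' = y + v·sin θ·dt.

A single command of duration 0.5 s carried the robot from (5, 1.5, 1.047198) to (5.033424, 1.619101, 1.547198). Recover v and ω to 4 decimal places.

Δθ = 1.547198 − 1.047198 = 0.500000
ω = Δθ/dt = 0.500000/0.5 = 1.0000
R = −Δy/(cos θ' − cos θ) = 0.2500
v = R·ω = 0.2500·1.0000 = 0.2500

v = 0.2500, ω = 1.0000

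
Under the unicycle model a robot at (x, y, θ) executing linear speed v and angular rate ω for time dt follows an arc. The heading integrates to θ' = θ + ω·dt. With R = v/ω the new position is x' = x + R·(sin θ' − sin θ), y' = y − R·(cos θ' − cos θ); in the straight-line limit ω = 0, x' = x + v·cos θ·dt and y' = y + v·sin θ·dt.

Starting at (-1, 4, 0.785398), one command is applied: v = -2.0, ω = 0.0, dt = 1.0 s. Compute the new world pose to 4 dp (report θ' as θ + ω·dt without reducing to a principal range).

(-2.4142, 2.5858, 0.7854)

θ' = 0.7854 + 0.0·1.0 = 0.7854
ω = 0 → straight: x' = -1 + -2.0·cos(0.7854)·1.0 = -2.4142
y' = 4 + -2.0·sin(0.7854)·1.0 = 2.5858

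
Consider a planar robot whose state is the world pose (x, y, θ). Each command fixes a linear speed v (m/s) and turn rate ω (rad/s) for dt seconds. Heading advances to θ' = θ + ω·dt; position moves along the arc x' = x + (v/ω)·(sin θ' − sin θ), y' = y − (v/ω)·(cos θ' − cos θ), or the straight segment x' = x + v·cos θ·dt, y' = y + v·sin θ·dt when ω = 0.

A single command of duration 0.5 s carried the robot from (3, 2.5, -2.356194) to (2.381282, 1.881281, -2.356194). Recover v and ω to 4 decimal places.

Δθ = -2.356194 − -2.356194 = 0.000000
ω = Δθ/dt = 0.000000/0.5 = 0.0000
ω = 0 → v = (Δx·cos θ + Δy·sin θ)/dt = 1.7500

v = 1.7500, ω = 0.0000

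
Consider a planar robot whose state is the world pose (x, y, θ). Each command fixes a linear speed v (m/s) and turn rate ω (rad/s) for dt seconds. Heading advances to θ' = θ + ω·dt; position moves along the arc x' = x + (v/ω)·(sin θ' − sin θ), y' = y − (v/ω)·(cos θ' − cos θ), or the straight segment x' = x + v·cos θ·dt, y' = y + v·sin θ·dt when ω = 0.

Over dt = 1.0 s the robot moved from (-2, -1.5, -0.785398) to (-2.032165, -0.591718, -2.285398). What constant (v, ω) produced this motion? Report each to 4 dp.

Δθ = -2.285398 − -0.785398 = -1.500000
ω = Δθ/dt = -1.500000/1.0 = -1.5000
R = −Δy/(cos θ' − cos θ) = 0.6667
v = R·ω = 0.6667·-1.5000 = -1.0000

v = -1.0000, ω = -1.5000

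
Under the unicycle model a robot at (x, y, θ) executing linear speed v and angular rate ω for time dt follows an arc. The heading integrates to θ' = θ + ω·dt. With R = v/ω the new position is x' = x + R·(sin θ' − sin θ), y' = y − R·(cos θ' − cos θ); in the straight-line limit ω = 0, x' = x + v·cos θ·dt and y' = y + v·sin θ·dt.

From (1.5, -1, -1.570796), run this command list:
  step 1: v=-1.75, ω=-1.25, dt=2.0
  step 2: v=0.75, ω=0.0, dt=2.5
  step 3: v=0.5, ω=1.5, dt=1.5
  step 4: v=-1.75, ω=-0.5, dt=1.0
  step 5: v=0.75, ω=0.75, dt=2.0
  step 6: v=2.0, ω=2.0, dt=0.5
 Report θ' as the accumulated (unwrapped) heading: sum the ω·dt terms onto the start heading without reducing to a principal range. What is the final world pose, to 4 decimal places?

step 1: θ'=-4.0708 (R=1.4000) → pose (4.0216, -0.1621, -4.0708)
step 2: θ'=-4.0708 (straight) → pose (2.8995, 1.3400, -4.0708)
step 3: θ'=-1.8208 (R=0.3333) → pose (2.3094, 1.2230, -1.8208)
step 4: θ'=-2.3208 (R=3.5000) → pose (3.1397, 2.7428, -2.3208)
step 5: θ'=-0.8208 (R=1.0000) → pose (3.1397, 1.3795, -0.8208)
step 6: θ'=0.1792 (R=1.0000) → pose (4.0497, 1.0772, 0.1792)

(4.0497, 1.0772, 0.1792)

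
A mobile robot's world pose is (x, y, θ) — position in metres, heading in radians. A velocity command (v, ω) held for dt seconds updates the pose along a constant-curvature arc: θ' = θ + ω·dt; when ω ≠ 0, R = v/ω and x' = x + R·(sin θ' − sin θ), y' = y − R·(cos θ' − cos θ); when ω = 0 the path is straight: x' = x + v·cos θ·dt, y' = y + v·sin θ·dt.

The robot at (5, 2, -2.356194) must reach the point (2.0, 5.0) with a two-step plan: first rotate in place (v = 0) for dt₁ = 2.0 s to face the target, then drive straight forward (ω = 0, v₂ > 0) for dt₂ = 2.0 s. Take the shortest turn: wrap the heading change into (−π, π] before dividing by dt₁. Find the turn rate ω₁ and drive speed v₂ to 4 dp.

ω₁ = -0.7854, v₂ = 2.1213

heading to target = atan2(5−2, 2−5) = 2.3562
Δθ = wrap(2.3562 − -2.3562) = -1.5708; ω₁ = Δθ/dt₁ = -0.7854
distance = √((2−5)² + (5−2)²) = 4.2426; v₂ = distance/dt₂ = 2.1213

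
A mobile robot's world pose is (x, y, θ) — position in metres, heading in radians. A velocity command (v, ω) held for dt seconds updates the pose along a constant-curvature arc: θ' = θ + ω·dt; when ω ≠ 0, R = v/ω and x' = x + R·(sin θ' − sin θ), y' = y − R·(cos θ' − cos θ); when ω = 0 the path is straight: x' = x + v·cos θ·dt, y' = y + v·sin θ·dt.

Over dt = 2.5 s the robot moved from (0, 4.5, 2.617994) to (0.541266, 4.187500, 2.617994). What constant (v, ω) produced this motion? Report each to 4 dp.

Δθ = 2.617994 − 2.617994 = 0.000000
ω = Δθ/dt = 0.000000/2.5 = 0.0000
ω = 0 → v = (Δx·cos θ + Δy·sin θ)/dt = -0.2500

v = -0.2500, ω = 0.0000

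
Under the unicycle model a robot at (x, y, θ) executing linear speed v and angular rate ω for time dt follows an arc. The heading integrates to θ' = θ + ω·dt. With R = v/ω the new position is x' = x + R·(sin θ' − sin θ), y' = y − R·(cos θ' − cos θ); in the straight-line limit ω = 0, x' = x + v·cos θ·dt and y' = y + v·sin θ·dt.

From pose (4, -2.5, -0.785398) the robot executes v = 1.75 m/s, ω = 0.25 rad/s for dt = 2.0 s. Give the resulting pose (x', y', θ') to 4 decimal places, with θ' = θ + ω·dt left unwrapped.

θ' = -0.7854 + 0.25·2.0 = -0.2854
R = v/ω = 1.75/0.25 = 7.0000
x' = 4 + 7.0000·(sin -0.2854 − sin -0.7854) = 6.9790
y' = -2.5 − 7.0000·(cos -0.2854 − cos -0.7854) = -4.2671

(6.9790, -4.2671, -0.2854)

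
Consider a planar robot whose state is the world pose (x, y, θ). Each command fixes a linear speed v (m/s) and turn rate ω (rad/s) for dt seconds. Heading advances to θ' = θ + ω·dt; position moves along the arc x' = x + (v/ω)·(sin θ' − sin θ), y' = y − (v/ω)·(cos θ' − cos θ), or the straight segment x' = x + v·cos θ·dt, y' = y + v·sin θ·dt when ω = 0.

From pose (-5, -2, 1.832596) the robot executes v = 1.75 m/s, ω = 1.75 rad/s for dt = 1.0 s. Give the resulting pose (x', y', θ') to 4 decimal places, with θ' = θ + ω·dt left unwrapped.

(-6.3928, -1.3545, 3.5826)

θ' = 1.8326 + 1.75·1.0 = 3.5826
R = v/ω = 1.75/1.75 = 1.0000
x' = -5 + 1.0000·(sin 3.5826 − sin 1.8326) = -6.3928
y' = -2 − 1.0000·(cos 3.5826 − cos 1.8326) = -1.3545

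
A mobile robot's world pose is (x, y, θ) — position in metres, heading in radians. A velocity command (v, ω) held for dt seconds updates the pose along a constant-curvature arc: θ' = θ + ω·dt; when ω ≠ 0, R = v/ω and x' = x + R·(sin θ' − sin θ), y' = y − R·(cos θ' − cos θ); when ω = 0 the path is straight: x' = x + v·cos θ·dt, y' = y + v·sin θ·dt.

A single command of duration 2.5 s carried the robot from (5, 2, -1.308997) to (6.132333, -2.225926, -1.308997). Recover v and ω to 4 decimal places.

v = 1.7500, ω = 0.0000

Δθ = -1.308997 − -1.308997 = 0.000000
ω = Δθ/dt = 0.000000/2.5 = 0.0000
ω = 0 → v = (Δx·cos θ + Δy·sin θ)/dt = 1.7500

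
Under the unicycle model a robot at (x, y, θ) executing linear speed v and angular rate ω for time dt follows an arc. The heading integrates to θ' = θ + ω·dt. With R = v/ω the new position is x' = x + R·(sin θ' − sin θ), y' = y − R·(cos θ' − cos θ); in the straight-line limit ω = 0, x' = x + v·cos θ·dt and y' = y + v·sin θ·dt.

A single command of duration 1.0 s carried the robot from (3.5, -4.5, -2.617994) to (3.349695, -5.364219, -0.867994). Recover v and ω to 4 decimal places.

v = 1.0000, ω = 1.7500

Δθ = -0.867994 − -2.617994 = 1.750000
ω = Δθ/dt = 1.750000/1.0 = 1.7500
R = −Δy/(cos θ' − cos θ) = 0.5714
v = R·ω = 0.5714·1.7500 = 1.0000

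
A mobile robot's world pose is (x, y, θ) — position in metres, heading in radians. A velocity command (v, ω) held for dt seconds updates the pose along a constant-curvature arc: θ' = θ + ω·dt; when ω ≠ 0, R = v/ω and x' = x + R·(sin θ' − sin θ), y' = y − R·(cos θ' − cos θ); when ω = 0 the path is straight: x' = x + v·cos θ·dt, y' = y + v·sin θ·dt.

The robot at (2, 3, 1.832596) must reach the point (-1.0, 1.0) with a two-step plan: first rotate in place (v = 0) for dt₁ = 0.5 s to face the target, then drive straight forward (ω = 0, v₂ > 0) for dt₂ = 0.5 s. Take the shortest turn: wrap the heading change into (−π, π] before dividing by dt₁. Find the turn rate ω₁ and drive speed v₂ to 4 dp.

heading to target = atan2(1−3, -1−2) = -2.5536
Δθ = wrap(-2.5536 − 1.8326) = 1.8970; ω₁ = Δθ/dt₁ = 3.7940
distance = √((-1−2)² + (1−3)²) = 3.6056; v₂ = distance/dt₂ = 7.2111

ω₁ = 3.7940, v₂ = 7.2111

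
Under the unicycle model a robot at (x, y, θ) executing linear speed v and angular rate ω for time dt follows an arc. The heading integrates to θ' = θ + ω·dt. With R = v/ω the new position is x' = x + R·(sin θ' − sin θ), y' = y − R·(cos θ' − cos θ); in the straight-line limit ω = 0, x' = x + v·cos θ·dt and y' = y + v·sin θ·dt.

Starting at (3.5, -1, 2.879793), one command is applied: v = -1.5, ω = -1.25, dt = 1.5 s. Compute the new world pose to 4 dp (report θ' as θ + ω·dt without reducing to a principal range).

θ' = 2.8798 + -1.25·1.5 = 1.0048
R = v/ω = -1.5/-1.25 = 1.2000
x' = 3.5 + 1.2000·(sin 1.0048 − sin 2.8798) = 4.2023
y' = -1 − 1.2000·(cos 1.0048 − cos 2.8798) = -2.8026

(4.2023, -2.8026, 1.0048)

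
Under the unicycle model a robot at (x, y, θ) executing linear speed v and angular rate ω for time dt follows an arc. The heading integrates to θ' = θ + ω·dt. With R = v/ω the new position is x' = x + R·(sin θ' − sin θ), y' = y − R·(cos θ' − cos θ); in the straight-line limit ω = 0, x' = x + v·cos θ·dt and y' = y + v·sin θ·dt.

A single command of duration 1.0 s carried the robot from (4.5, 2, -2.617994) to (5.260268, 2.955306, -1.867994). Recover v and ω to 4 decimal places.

v = -1.2500, ω = 0.7500

Δθ = -1.867994 − -2.617994 = 0.750000
ω = Δθ/dt = 0.750000/1.0 = 0.7500
R = −Δy/(cos θ' − cos θ) = -1.6667
v = R·ω = -1.6667·0.7500 = -1.2500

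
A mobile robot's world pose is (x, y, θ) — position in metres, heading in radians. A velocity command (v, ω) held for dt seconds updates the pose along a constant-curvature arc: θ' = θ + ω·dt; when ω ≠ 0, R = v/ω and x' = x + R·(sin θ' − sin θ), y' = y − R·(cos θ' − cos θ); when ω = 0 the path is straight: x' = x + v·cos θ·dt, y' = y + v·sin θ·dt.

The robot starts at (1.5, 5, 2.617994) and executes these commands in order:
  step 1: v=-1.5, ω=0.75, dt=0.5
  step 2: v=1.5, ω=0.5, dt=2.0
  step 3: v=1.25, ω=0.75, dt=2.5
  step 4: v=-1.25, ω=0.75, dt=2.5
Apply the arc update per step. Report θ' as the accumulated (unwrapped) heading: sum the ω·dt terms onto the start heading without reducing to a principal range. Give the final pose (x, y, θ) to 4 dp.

step 1: θ'=2.9930 (R=-2.0000) → pose (2.2039, 4.7541, 2.9930)
step 2: θ'=3.9930 (R=3.0000) → pose (-0.4969, 3.7639, 3.9930)
step 3: θ'=5.8680 (R=1.6667) → pose (0.0845, 1.1407, 5.8680)
step 4: θ'=7.7430 (R=-1.6667) → pose (-2.2442, -0.1998, 7.7430)

(-2.2442, -0.1998, 7.7430)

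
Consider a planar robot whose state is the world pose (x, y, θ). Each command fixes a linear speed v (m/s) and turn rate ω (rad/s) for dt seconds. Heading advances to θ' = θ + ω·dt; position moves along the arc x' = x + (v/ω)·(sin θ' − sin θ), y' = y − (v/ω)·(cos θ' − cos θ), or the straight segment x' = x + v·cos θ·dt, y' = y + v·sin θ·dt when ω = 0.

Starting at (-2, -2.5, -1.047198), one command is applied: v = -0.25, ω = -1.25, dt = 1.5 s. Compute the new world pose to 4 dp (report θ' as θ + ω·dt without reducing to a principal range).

θ' = -1.0472 + -1.25·1.5 = -2.9222
R = v/ω = -0.25/-1.25 = 0.2000
x' = -2 + 0.2000·(sin -2.9222 − sin -1.0472) = -1.8703
y' = -2.5 − 0.2000·(cos -2.9222 − cos -1.0472) = -2.2048

(-1.8703, -2.2048, -2.9222)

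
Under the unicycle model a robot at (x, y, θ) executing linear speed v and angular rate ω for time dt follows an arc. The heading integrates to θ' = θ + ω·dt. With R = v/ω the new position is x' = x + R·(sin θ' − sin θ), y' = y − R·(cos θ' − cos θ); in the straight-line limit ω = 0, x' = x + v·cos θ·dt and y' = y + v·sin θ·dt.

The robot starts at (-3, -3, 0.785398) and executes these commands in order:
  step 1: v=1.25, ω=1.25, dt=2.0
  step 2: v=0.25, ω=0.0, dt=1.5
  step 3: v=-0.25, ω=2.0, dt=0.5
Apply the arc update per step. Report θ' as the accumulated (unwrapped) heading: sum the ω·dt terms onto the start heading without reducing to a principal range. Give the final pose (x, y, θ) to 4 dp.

(-4.1257, -1.2850, 4.2854)

step 1: θ'=3.2854 (R=1.0000) → pose (-3.8504, -1.3032, 3.2854)
step 2: θ'=3.2854 (straight) → pose (-4.2215, -1.3570, 3.2854)
step 3: θ'=4.2854 (R=-0.1250) → pose (-4.1257, -1.2850, 4.2854)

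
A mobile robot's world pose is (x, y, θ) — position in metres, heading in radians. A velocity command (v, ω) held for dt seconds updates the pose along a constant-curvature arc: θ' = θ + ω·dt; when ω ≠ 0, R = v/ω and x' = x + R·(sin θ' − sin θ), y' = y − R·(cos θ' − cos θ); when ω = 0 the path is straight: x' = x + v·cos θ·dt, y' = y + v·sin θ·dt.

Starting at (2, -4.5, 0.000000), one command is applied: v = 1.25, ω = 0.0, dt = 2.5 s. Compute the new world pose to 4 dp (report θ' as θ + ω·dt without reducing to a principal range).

(5.1250, -4.5000, 0.0000)

θ' = 0.0000 + 0.0·2.5 = 0.0000
ω = 0 → straight: x' = 2 + 1.25·cos(0.0000)·2.5 = 5.1250
y' = -4.5 + 1.25·sin(0.0000)·2.5 = -4.5000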